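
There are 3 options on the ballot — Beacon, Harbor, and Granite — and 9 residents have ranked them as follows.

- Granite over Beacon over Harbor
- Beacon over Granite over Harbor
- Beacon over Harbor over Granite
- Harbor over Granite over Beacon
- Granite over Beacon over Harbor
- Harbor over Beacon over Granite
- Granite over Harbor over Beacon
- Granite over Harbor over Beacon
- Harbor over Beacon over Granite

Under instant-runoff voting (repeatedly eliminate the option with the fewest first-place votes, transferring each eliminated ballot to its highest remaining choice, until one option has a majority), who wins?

Granite

Round 1: Granite 4, Harbor 3, Beacon 2. Beacon has the fewest and is eliminated.
Round 2: Granite 5, Harbor 4. Granite has a majority.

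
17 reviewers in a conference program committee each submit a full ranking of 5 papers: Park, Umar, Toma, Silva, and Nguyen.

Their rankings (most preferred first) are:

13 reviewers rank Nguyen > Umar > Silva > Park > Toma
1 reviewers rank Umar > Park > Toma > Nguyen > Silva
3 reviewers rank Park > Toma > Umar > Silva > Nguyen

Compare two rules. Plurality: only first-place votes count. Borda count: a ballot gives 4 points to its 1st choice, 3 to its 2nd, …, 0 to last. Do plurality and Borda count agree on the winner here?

Yes

Plurality first-place counts: Park 3, Umar 1, Toma 0, Silva 0, Nguyen 13 → Nguyen.
Borda totals: Park 28, Umar 49, Toma 11, Silva 29, Nguyen 53 → Nguyen.
The two rules agree on Nguyen.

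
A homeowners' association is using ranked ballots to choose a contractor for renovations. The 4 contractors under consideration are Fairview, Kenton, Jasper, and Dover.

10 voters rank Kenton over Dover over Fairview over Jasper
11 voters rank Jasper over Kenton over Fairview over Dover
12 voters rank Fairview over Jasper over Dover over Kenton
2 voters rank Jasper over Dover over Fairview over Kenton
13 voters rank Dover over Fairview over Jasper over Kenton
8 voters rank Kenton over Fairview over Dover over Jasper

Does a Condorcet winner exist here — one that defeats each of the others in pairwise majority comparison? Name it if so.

Head-to-head results (56 voters total):
Fairview vs Kenton: Kenton wins 29–27.
Fairview vs Jasper: Fairview wins 43–13.
Fairview vs Dover: Fairview wins 31–25.
Kenton vs Jasper: Jasper wins 38–18.
Kenton vs Dover: Kenton wins 29–27.
Jasper vs Dover: Dover wins 31–25.
No candidate beats all others: Fairview beats Jasper beats Kenton beats Fairview, a majority cycle.

There is no Condorcet winner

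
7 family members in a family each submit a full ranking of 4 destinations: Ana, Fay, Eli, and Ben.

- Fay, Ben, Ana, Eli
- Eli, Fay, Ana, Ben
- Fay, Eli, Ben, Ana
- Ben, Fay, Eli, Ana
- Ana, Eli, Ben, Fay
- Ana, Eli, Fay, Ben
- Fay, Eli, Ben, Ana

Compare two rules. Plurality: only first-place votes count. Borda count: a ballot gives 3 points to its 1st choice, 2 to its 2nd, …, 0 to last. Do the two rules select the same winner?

Yes

Plurality first-place counts: Ana 2, Fay 3, Eli 1, Ben 1 → Fay.
Borda totals: Ana 8, Fay 14, Eli 12, Ben 8 → Fay.
The two rules agree on Fay.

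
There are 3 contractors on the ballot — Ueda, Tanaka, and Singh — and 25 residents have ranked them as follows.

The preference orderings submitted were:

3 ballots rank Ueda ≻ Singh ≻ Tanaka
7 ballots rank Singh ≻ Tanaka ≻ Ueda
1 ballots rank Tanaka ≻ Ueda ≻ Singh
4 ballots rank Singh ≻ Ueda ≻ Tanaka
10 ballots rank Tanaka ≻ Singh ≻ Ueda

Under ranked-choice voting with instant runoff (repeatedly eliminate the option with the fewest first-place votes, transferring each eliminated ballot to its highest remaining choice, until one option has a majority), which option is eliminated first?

Round 1: Tanaka 11, Singh 11, Ueda 3. Ueda has the fewest and is eliminated.
Round 2: Singh 14, Tanaka 11. Singh has a majority.

Ueda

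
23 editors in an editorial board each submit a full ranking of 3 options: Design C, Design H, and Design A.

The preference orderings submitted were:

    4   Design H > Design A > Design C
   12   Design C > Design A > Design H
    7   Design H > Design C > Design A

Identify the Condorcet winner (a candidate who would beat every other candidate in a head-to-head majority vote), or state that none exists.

Head-to-head results (23 voters total):
Design C vs Design H: Design C wins 12–11.
Design C vs Design A: Design C wins 19–4.
Design H vs Design A: Design A wins 12–11.
Design C beats each rival — Design H (12–11), Design A (19–4) — so Design C is the Condorcet winner.

Design C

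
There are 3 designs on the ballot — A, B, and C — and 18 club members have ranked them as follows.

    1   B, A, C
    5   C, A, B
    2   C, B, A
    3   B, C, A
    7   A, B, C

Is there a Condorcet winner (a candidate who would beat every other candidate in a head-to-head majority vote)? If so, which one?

No Condorcet winner

Head-to-head results (18 voters total):
A vs B: A wins 12–6.
A vs C: C wins 10–8.
B vs C: B wins 11–7.
No candidate beats all others: A beats B beats C beats A, a majority cycle.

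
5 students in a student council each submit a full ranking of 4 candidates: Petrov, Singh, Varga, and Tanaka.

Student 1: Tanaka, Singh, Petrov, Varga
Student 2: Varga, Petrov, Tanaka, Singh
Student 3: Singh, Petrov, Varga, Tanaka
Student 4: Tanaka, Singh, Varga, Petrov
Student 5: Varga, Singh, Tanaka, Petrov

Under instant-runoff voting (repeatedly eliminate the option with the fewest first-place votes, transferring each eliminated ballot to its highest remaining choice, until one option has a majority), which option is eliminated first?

Round 1: Varga 2, Tanaka 2, Singh 1, Petrov 0. Petrov has the fewest and is eliminated.
Round 2: Varga 2, Tanaka 2, Singh 1. Singh has the fewest and is eliminated.
Round 3: Varga 3, Tanaka 2. Varga has a majority.

Petrov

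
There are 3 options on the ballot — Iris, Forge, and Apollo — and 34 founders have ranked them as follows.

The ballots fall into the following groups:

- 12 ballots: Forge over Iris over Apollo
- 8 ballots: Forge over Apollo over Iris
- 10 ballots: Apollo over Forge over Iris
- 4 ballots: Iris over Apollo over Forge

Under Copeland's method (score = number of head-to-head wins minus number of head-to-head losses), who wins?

Pairwise results:
  Iris vs Forge: Forge wins 30–4.
  Iris vs Apollo: Apollo wins 18–16.
  Forge vs Apollo: Forge wins 20–14.
Copeland scores (wins − losses):
  Iris: 0 − 2 = -2
  Forge: 2 − 0 = 2
  Apollo: 1 − 1 = 0
Forge has the best Copeland score.

Forge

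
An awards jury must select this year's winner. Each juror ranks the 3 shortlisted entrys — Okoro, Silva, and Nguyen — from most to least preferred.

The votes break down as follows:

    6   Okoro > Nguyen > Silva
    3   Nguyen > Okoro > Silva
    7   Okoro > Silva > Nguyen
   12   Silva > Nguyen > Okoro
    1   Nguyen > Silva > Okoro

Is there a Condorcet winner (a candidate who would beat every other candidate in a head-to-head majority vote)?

No

Head-to-head results (29 voters total):
Okoro vs Silva: Okoro wins 16–13.
Okoro vs Nguyen: Nguyen wins 16–13.
Silva vs Nguyen: Silva wins 19–10.
No candidate beats all others: Okoro beats Silva beats Nguyen beats Okoro, a majority cycle.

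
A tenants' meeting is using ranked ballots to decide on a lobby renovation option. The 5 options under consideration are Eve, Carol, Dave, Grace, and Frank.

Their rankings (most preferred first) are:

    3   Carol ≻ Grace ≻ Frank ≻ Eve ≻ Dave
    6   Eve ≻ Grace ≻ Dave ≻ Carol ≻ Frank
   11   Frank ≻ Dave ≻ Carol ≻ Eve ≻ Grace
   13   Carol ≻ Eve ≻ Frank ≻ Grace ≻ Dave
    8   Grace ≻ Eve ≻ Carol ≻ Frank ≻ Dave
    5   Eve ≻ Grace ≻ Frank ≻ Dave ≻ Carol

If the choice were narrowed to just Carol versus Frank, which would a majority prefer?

Carol

Ballots ranking Carol above Frank: 3+6+13+8 = 30.
Ballots ranking Frank above Carol: 11+5 = 16.
Carol wins the head-to-head, 30–16.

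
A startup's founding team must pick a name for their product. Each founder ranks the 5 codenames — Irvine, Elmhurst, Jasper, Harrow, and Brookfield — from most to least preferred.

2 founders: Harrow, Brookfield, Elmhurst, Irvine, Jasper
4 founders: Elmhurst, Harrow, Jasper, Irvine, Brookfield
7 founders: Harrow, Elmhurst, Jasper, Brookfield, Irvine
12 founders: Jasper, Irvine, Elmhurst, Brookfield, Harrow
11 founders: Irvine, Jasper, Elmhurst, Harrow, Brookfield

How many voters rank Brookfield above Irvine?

9

Ballots ranking Brookfield above Irvine: 2+7 = 9.
Ballots ranking Irvine above Brookfield: 4+12+11 = 27.
So 9 of 36 voters prefer Brookfield to Irvine.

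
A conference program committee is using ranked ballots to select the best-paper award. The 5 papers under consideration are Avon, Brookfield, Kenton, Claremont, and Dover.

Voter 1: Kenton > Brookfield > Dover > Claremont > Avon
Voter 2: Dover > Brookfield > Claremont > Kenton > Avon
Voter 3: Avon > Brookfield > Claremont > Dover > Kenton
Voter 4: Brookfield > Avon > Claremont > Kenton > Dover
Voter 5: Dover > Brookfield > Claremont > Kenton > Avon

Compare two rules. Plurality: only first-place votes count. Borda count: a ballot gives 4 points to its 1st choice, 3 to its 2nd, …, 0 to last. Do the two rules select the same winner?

Plurality first-place counts: Avon 1, Brookfield 1, Kenton 1, Claremont 0, Dover 2 → Dover.
Borda totals: Avon 7, Brookfield 16, Kenton 7, Claremont 9, Dover 11 → Brookfield.
The two rules disagree: plurality picks Dover, Borda picks Brookfield.

No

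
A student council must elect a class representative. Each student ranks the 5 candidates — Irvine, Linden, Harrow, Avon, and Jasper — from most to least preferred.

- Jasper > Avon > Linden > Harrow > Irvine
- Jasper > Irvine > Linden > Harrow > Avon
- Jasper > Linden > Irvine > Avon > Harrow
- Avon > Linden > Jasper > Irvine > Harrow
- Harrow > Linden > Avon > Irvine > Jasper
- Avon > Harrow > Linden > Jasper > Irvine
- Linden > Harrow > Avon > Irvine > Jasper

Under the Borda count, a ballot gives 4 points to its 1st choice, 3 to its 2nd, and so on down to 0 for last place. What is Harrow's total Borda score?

12

Borda scores:
  Irvine: 0 + 3 + 2 + 1 + 1 + 0 + 1 = 8
  Linden: 2 + 2 + 3 + 3 + 3 + 2 + 4 = 19
  Harrow: 1 + 1 + 0 + 0 + 4 + 3 + 3 = 12
  Avon: 3 + 0 + 1 + 4 + 2 + 4 + 2 = 16
  Jasper: 4 + 4 + 4 + 2 + 0 + 1 + 0 = 15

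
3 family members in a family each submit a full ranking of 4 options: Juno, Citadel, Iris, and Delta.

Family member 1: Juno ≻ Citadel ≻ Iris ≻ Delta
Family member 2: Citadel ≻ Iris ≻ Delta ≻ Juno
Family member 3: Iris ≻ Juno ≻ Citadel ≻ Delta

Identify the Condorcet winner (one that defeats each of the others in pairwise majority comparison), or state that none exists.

Head-to-head results (3 voters total):
Juno vs Citadel: Juno wins 2–1.
Juno vs Iris: Iris wins 2–1.
Juno vs Delta: Juno wins 2–1.
Citadel vs Iris: Citadel wins 2–1.
Citadel vs Delta: Citadel wins 3–0.
Iris vs Delta: Iris wins 3–0.
No candidate beats all others: Juno beats Citadel beats Iris beats Juno, a majority cycle.

None — there is no Condorcet winner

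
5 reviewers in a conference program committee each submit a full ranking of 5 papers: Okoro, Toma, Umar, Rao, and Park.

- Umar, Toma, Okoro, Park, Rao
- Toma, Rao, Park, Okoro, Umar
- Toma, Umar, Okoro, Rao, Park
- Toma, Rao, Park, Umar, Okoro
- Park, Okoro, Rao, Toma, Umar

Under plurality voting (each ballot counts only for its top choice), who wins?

First-place vote totals:
  Okoro: 0
  Toma: 3
  Umar: 1
  Rao: 0
  Park: 1
Toma has the most first-place votes.

Toma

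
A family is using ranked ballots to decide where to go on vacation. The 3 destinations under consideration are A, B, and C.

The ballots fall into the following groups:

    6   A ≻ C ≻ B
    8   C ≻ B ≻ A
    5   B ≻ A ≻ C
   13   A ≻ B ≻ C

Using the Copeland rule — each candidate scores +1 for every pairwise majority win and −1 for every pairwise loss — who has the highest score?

Pairwise results:
  A vs B: A wins 19–13.
  A vs C: A wins 24–8.
  B vs C: B wins 18–14.
Copeland scores (wins − losses):
  A: 2 − 0 = 2
  B: 1 − 1 = 0
  C: 0 − 2 = -2
A has the best Copeland score.

A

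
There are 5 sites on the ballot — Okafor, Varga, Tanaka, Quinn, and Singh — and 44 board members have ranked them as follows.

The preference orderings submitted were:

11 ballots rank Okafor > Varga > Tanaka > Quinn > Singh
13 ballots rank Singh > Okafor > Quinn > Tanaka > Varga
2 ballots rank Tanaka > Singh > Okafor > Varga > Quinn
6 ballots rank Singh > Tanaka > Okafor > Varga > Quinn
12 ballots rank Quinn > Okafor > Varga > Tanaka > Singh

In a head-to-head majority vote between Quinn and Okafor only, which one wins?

Okafor

Ballots ranking Quinn above Okafor: 12.
Ballots ranking Okafor above Quinn: 11+13+2+6 = 32.
Okafor wins the head-to-head, 32–12.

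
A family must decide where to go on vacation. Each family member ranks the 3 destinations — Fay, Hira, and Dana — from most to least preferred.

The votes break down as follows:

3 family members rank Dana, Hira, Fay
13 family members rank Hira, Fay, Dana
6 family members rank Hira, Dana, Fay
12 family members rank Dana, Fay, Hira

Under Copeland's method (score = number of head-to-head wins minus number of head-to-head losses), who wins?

Hira

Pairwise results:
  Fay vs Hira: Hira wins 22–12.
  Fay vs Dana: Dana wins 21–13.
  Hira vs Dana: Hira wins 19–15.
Copeland scores (wins − losses):
  Fay: 0 − 2 = -2
  Hira: 2 − 0 = 2
  Dana: 1 − 1 = 0
Hira has the best Copeland score.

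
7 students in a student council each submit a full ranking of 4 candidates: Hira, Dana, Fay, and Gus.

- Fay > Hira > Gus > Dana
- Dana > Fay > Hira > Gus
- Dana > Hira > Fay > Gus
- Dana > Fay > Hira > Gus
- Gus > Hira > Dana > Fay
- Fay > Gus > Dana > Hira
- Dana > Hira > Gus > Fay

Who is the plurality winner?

Dana

First-place vote totals:
  Hira: 0
  Dana: 4
  Fay: 2
  Gus: 1
Dana has the most first-place votes.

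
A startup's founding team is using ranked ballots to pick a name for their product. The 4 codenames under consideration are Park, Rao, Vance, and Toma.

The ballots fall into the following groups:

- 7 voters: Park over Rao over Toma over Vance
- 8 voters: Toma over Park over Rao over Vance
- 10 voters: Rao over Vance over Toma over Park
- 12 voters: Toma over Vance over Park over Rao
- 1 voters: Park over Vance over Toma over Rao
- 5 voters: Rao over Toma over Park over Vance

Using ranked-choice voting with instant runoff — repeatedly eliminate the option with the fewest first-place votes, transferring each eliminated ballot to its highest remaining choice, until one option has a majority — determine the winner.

Rao

Round 1: Toma 20, Rao 15, Park 8, Vance 0. Vance has the fewest and is eliminated.
Round 2: Toma 20, Rao 15, Park 8. Park has the fewest and is eliminated.
Round 3: Rao 22, Toma 21. Rao has a majority.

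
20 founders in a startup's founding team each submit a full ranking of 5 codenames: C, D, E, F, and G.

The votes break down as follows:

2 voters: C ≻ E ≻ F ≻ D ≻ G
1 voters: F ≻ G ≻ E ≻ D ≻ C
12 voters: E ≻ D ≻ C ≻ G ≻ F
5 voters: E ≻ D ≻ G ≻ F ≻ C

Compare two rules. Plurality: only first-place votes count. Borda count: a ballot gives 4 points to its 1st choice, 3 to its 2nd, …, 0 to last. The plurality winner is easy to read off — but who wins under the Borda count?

Plurality first-place counts: C 2, D 0, E 17, F 1, G 0 → E.
Borda totals: C 32, D 54, E 76, F 13, G 25 → E.

E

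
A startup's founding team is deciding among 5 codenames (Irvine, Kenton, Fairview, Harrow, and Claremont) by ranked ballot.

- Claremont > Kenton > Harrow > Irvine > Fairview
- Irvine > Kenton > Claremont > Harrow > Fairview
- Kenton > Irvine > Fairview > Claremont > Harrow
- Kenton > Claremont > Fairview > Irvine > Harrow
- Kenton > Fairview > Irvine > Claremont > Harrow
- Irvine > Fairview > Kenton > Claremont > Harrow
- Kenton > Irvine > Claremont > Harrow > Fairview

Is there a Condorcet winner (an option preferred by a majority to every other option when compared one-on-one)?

Head-to-head results (7 voters total):
Irvine vs Kenton: Kenton wins 5–2.
Irvine vs Fairview: Irvine wins 5–2.
Irvine vs Harrow: Irvine wins 6–1.
Irvine vs Claremont: Irvine wins 5–2.
Kenton vs Fairview: Kenton wins 6–1.
Kenton vs Harrow: Kenton wins 7–0.
Kenton vs Claremont: Kenton wins 6–1.
Fairview vs Harrow: Fairview wins 4–3.
Fairview vs Claremont: Claremont wins 4–3.
Harrow vs Claremont: Claremont wins 7–0.
Kenton beats each rival — Irvine (5–2), Fairview (6–1), Harrow (7–0), Claremont (6–1) — so Kenton is the Condorcet winner.

Yes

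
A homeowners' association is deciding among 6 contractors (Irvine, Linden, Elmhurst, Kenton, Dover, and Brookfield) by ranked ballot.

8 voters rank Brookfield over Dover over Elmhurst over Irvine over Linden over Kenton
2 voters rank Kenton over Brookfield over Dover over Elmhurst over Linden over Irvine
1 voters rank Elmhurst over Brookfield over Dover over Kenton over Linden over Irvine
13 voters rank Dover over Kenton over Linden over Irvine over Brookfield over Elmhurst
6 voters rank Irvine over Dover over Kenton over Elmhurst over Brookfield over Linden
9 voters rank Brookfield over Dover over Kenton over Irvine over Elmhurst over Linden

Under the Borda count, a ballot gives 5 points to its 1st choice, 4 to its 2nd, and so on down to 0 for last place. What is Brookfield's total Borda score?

Borda scores:
  Irvine: 8·2 + 2·0 + 0 + 13·2 + 6·5 + 9·2 = 90
  Linden: 8·1 + 2·1 + 1 + 13·3 + 6·0 + 9·0 = 50
  Elmhurst: 8·3 + 2·2 + 5 + 13·0 + 6·2 + 9·1 = 54
  Kenton: 8·0 + 2·5 + 2 + 13·4 + 6·3 + 9·3 = 109
  Dover: 8·4 + 2·3 + 3 + 13·5 + 6·4 + 9·4 = 166
  Brookfield: 8·5 + 2·4 + 4 + 13·1 + 6·1 + 9·5 = 116

116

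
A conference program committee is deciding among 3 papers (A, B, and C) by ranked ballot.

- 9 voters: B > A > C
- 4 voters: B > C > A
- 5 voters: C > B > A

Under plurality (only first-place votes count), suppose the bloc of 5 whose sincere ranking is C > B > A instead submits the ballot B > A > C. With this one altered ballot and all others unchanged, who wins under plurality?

First-place totals with the altered ballot: A 0, B 18, C 0.
The winner is unchanged: still B.

B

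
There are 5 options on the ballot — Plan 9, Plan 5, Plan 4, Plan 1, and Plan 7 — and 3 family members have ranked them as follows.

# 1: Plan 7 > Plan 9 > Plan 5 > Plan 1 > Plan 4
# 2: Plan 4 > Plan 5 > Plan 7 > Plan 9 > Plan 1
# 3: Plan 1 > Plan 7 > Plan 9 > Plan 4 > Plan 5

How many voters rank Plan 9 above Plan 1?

Ballots ranking Plan 9 above Plan 1: 2.
Ballots ranking Plan 1 above Plan 9: 1.
So 2 of 3 voters prefer Plan 9 to Plan 1.

2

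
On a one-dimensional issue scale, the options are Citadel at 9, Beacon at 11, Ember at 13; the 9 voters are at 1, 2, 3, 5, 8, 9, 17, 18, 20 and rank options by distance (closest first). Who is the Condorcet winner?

Citadel

With single-peaked preferences on a line, the Condorcet winner is the candidate closest to the median voter.
The median voter (position 8) is closest to Citadel at 9.
Check: Citadel vs Ember — voters closer to Citadel: 6 of 9.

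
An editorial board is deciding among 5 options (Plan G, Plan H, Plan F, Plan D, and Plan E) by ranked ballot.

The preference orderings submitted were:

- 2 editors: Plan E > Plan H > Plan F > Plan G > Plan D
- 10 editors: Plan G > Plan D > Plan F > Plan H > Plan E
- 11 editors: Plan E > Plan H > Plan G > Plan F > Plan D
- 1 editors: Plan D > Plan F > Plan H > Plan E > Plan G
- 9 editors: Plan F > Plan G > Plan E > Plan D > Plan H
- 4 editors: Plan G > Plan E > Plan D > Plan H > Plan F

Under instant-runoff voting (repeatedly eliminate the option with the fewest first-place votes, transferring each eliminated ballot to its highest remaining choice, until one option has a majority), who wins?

Plan G

Round 1: Plan G 14, Plan E 13, Plan F 9, Plan D 1, Plan H 0. Plan H has the fewest and is eliminated.
Round 2: Plan G 14, Plan E 13, Plan F 9, Plan D 1. Plan D has the fewest and is eliminated.
Round 3: Plan G 14, Plan E 13, Plan F 10. Plan F has the fewest and is eliminated.
Round 4: Plan G 23, Plan E 14. Plan G has a majority.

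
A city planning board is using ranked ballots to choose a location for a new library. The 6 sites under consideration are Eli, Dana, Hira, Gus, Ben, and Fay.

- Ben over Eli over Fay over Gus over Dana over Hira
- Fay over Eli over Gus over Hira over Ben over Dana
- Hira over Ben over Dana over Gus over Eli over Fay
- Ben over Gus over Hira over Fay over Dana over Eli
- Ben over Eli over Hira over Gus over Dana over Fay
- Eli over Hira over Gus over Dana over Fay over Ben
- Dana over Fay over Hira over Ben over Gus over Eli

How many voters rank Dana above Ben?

Ballots ranking Dana above Ben: 2.
Ballots ranking Ben above Dana: 5.
So 2 of 7 voters prefer Dana to Ben.

2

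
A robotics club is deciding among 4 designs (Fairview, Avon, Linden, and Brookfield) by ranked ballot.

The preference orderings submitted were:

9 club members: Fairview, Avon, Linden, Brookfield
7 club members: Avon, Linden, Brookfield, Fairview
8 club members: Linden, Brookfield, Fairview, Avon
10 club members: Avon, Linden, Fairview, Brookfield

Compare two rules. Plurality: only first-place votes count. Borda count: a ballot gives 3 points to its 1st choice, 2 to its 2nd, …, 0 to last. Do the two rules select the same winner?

Yes

Plurality first-place counts: Fairview 9, Avon 17, Linden 8, Brookfield 0 → Avon.
Borda totals: Fairview 45, Avon 69, Linden 67, Brookfield 23 → Avon.
The two rules agree on Avon.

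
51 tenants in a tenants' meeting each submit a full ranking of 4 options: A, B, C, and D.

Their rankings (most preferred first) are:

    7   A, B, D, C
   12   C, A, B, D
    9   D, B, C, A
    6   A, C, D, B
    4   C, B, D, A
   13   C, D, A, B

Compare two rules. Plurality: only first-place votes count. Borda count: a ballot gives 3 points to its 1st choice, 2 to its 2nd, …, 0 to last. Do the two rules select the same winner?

Yes

Plurality first-place counts: A 13, B 0, C 29, D 9 → C.
Borda totals: A 76, B 52, C 108, D 70 → C.
The two rules agree on C.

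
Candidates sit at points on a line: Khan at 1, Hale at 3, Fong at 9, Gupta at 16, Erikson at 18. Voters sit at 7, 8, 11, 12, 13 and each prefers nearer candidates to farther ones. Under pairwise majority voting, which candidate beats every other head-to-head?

Fong

With single-peaked preferences on a line, the Condorcet winner is the candidate closest to the median voter.
The median voter (position 11) is closest to Fong at 9.
Check: Fong vs Erikson — voters closer to Fong: 5 of 5.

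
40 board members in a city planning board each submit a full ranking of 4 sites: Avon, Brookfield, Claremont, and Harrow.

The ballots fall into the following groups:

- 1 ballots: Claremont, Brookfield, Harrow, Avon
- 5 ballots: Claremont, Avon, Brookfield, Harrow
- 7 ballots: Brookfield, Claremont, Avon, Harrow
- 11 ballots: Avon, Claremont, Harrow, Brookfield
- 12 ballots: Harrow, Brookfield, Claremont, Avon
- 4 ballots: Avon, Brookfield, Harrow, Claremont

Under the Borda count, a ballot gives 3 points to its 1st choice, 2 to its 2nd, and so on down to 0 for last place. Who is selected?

Claremont

Borda scores:
  Avon: 0 + 5·2 + 7·1 + 11·3 + 12·0 + 4·3 = 62
  Brookfield: 2 + 5·1 + 7·3 + 11·0 + 12·2 + 4·2 = 60
  Claremont: 3 + 5·3 + 7·2 + 11·2 + 12·1 + 4·0 = 66
  Harrow: 1 + 5·0 + 7·0 + 11·1 + 12·3 + 4·1 = 52
Claremont has the highest total.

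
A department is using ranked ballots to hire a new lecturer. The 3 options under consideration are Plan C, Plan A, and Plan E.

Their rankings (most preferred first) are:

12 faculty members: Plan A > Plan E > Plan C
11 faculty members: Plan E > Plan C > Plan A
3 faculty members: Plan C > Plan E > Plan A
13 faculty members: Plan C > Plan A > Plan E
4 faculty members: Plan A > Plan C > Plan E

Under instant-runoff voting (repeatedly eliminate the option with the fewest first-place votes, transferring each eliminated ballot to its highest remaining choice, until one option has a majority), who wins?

Plan C

Round 1: Plan C 16, Plan A 16, Plan E 11. Plan E has the fewest and is eliminated.
Round 2: Plan C 27, Plan A 16. Plan C has a majority.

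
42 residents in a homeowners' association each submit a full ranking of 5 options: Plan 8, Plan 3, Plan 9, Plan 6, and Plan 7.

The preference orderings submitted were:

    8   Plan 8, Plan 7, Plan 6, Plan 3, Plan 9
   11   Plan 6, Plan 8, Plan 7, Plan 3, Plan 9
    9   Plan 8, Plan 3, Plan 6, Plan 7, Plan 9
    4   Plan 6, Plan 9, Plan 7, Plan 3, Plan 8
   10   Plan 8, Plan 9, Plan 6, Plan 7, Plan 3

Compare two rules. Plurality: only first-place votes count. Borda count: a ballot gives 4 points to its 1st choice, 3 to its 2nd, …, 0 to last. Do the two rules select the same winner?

Plurality first-place counts: Plan 8 27, Plan 3 0, Plan 9 0, Plan 6 15, Plan 7 0 → Plan 8.
Borda totals: Plan 8 141, Plan 3 50, Plan 9 42, Plan 6 114, Plan 7 73 → Plan 8.
The two rules agree on Plan 8.

Yes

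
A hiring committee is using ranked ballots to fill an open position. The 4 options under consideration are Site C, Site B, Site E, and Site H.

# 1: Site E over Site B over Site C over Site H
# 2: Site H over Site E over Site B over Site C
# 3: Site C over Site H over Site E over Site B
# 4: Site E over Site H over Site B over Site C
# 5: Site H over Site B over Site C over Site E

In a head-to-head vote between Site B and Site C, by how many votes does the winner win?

3

Ballots ranking Site B above Site C: 4.
Ballots ranking Site C above Site B: 1.
Site B wins 4–1, a margin of 3.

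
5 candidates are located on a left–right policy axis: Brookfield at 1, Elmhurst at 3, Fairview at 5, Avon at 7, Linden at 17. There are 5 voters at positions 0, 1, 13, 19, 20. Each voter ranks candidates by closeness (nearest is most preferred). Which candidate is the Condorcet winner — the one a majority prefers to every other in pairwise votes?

Linden

With single-peaked preferences on a line, the Condorcet winner is the candidate closest to the median voter.
The median voter (position 13) is closest to Linden at 17.
Check: Linden vs Brookfield — voters closer to Linden: 3 of 5.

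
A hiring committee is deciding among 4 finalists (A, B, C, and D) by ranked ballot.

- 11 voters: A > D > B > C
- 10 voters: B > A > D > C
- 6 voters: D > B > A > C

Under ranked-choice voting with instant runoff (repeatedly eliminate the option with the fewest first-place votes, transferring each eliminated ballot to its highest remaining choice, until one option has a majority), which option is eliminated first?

C

Round 1: A 11, B 10, D 6, C 0. C has the fewest and is eliminated.
Round 2: A 11, B 10, D 6. D has the fewest and is eliminated.
Round 3: B 16, A 11. B has a majority.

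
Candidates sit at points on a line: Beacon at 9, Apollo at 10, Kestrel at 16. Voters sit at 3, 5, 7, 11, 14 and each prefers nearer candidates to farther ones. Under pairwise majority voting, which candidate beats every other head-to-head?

Beacon

With single-peaked preferences on a line, the Condorcet winner is the candidate closest to the median voter.
The median voter (position 7) is closest to Beacon at 9.
Check: Beacon vs Apollo — voters closer to Beacon: 3 of 5.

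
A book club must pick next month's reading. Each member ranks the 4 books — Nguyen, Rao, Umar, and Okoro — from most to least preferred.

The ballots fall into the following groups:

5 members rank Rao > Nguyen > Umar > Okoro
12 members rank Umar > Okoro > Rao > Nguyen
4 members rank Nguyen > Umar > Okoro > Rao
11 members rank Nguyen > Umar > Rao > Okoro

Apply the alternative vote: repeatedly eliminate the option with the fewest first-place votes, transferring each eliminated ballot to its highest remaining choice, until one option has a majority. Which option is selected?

Nguyen

Round 1: Nguyen 15, Umar 12, Rao 5, Okoro 0. Okoro has the fewest and is eliminated.
Round 2: Nguyen 15, Umar 12, Rao 5. Rao has the fewest and is eliminated.
Round 3: Nguyen 20, Umar 12. Nguyen has a majority.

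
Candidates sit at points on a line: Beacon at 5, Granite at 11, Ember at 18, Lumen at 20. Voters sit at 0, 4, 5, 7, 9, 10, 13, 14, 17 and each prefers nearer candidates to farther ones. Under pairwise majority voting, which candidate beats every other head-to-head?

Granite

With single-peaked preferences on a line, the Condorcet winner is the candidate closest to the median voter.
The median voter (position 9) is closest to Granite at 11.
Check: Granite vs Beacon — voters closer to Granite: 5 of 9.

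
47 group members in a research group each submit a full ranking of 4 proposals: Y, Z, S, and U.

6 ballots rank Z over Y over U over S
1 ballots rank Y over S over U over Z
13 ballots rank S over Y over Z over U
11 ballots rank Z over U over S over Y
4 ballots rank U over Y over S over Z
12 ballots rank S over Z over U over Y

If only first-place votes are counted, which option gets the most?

S

First-place vote totals:
  Y: 1
  Z: 17
  S: 25
  U: 4
S has the most first-place votes.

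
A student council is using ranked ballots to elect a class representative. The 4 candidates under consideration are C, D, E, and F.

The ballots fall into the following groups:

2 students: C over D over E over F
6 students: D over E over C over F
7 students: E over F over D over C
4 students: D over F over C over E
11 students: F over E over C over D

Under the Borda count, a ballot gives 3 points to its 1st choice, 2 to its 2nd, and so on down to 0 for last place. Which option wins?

Borda scores:
  C: 2·3 + 6·1 + 7·0 + 4·1 + 11·1 = 27
  D: 2·2 + 6·3 + 7·1 + 4·3 + 11·0 = 41
  E: 2·1 + 6·2 + 7·3 + 4·0 + 11·2 = 57
  F: 2·0 + 6·0 + 7·2 + 4·2 + 11·3 = 55
E has the highest total.

E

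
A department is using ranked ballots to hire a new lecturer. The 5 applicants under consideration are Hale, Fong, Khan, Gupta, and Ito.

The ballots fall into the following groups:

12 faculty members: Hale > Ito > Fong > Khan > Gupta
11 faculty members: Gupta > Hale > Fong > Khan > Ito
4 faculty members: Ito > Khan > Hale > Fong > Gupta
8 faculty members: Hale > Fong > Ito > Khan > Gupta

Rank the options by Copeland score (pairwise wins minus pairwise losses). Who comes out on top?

Pairwise results:
  Hale vs Fong: Hale wins 35–0.
  Hale vs Khan: Hale wins 31–4.
  Hale vs Gupta: Hale wins 24–11.
  Hale vs Ito: Hale wins 31–4.
  Fong vs Khan: Fong wins 31–4.
  Fong vs Gupta: Fong wins 24–11.
  Fong vs Ito: Fong wins 19–16.
  Khan vs Gupta: Khan wins 24–11.
  Khan vs Ito: Ito wins 24–11.
  Gupta vs Ito: Ito wins 24–11.
Copeland scores (wins − losses):
  Hale: 4 − 0 = 4
  Fong: 3 − 1 = 2
  Khan: 1 − 3 = -2
  Gupta: 0 − 4 = -4
  Ito: 2 − 2 = 0
Hale has the best Copeland score.

Hale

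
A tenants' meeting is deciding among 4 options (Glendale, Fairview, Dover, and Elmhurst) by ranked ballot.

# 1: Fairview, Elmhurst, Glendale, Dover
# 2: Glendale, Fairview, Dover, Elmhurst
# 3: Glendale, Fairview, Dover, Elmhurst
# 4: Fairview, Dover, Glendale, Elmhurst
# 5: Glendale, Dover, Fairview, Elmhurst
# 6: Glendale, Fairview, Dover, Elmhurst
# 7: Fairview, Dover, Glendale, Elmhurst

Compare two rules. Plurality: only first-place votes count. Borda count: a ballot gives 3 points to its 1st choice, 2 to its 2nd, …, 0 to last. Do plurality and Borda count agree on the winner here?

Plurality first-place counts: Glendale 4, Fairview 3, Dover 0, Elmhurst 0 → Glendale.
Borda totals: Glendale 15, Fairview 16, Dover 9, Elmhurst 2 → Fairview.
The two rules disagree: plurality picks Glendale, Borda picks Fairview.

No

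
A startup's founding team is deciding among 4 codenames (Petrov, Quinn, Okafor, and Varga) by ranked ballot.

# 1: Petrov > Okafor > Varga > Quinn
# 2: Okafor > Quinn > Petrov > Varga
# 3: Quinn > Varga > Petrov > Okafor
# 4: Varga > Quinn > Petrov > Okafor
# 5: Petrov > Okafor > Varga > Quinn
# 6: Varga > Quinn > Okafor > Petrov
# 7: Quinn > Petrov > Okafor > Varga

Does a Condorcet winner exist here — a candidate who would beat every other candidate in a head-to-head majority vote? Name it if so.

No Condorcet winner

Head-to-head results (7 voters total):
Petrov vs Quinn: Quinn wins 5–2.
Petrov vs Okafor: Petrov wins 5–2.
Petrov vs Varga: Petrov wins 4–3.
Quinn vs Okafor: Quinn wins 4–3.
Quinn vs Varga: Varga wins 4–3.
Okafor vs Varga: Okafor wins 4–3.
No candidate beats all others: Petrov beats Varga beats Quinn beats Petrov, a majority cycle.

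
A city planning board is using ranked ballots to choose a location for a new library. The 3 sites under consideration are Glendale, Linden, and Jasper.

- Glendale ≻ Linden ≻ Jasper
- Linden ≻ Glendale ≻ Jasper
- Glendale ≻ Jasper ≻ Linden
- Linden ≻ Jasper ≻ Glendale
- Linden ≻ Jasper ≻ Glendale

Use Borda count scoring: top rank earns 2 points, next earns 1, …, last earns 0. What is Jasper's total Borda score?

3

Borda scores:
  Glendale: 2 + 1 + 2 + 0 + 0 = 5
  Linden: 1 + 2 + 0 + 2 + 2 = 7
  Jasper: 0 + 0 + 1 + 1 + 1 = 3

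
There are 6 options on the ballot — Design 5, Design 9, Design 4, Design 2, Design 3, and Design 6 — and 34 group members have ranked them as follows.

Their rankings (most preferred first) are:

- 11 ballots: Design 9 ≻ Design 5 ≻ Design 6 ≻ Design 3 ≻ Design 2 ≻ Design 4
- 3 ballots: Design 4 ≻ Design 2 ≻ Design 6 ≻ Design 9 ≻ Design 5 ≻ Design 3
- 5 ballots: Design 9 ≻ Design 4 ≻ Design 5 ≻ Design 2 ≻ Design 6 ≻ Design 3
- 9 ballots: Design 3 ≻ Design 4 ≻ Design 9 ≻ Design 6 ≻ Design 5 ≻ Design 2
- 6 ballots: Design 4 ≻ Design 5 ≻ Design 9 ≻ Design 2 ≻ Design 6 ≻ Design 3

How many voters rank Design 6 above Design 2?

Ballots ranking Design 6 above Design 2: 11+9 = 20.
Ballots ranking Design 2 above Design 6: 3+5+6 = 14.
So 20 of 34 voters prefer Design 6 to Design 2.

20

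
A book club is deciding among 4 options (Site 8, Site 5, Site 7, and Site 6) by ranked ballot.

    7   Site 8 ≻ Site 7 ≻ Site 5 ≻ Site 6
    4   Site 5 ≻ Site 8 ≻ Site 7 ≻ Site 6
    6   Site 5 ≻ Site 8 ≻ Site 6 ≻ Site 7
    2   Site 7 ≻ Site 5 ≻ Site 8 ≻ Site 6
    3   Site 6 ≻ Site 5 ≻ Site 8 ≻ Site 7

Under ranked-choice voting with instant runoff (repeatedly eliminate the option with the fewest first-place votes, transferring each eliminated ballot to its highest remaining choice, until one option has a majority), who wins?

Site 5

Round 1: Site 5 10, Site 8 7, Site 6 3, Site 7 2. Site 7 has the fewest and is eliminated.
Round 2: Site 5 12, Site 8 7, Site 6 3. Site 5 has a majority.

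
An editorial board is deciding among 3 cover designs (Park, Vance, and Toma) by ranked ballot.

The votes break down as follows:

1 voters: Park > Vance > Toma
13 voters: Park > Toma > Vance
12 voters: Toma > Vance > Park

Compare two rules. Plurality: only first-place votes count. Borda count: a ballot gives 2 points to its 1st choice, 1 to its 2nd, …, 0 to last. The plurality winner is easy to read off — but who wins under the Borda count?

Toma

Plurality first-place counts: Park 14, Vance 0, Toma 12 → Park.
Borda totals: Park 28, Vance 13, Toma 37 → Toma.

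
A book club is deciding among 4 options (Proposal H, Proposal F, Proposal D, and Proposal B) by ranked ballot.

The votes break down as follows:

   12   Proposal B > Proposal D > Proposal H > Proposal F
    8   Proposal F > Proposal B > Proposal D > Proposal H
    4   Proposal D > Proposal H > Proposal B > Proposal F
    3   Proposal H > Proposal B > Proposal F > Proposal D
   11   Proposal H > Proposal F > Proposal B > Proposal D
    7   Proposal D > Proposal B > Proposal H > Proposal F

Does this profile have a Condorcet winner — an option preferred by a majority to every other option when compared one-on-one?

Head-to-head results (45 voters total):
Proposal H vs Proposal F: Proposal H wins 37–8.
Proposal H vs Proposal D: Proposal D wins 31–14.
Proposal H vs Proposal B: Proposal B wins 27–18.
Proposal F vs Proposal D: Proposal D wins 23–22.
Proposal F vs Proposal B: Proposal B wins 26–19.
Proposal D vs Proposal B: Proposal B wins 34–11.
Proposal B beats each rival — Proposal H (27–18), Proposal F (26–19), Proposal D (34–11) — so Proposal B is the Condorcet winner.

Yes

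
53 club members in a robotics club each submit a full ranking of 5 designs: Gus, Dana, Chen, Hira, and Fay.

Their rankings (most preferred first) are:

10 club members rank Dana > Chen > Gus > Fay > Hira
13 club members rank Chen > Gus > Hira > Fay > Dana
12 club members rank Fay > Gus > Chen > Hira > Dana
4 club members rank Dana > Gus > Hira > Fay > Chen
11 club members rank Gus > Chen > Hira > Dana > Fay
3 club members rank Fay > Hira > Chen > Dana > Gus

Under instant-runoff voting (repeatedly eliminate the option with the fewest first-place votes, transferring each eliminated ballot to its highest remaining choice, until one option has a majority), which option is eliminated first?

Hira

Round 1: Fay 15, Dana 14, Chen 13, Gus 11, Hira 0. Hira has the fewest and is eliminated.
Round 2: Fay 15, Dana 14, Chen 13, Gus 11. Gus has the fewest and is eliminated.
Round 3: Chen 24, Fay 15, Dana 14. Dana has the fewest and is eliminated.
Round 4: Chen 34, Fay 19. Chen has a majority.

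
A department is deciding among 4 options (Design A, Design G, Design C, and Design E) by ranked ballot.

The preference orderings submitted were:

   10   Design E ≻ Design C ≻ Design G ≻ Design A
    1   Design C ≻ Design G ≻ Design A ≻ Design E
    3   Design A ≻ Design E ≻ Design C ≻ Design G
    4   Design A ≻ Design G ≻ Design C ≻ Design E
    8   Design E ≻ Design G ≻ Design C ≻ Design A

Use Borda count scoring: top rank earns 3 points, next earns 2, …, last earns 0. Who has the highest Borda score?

Borda scores:
  Design A: 10·0 + 1 + 3·3 + 4·3 + 8·0 = 22
  Design G: 10·1 + 2 + 3·0 + 4·2 + 8·2 = 36
  Design C: 10·2 + 3 + 3·1 + 4·1 + 8·1 = 38
  Design E: 10·3 + 0 + 3·2 + 4·0 + 8·3 = 60
Design E has the highest total.

Design E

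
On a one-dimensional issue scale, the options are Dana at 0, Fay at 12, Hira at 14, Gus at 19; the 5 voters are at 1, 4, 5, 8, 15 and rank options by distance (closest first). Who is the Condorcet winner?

With single-peaked preferences on a line, the Condorcet winner is the candidate closest to the median voter.
The median voter (position 5) is closest to Dana at 0.
Check: Dana vs Gus — voters closer to Dana: 4 of 5.

Dana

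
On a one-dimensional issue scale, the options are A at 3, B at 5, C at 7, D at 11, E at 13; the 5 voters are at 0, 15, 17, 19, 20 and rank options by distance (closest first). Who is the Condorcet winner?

With single-peaked preferences on a line, the Condorcet winner is the candidate closest to the median voter.
The median voter (position 17) is closest to E at 13.
Check: E vs A — voters closer to E: 4 of 5.

E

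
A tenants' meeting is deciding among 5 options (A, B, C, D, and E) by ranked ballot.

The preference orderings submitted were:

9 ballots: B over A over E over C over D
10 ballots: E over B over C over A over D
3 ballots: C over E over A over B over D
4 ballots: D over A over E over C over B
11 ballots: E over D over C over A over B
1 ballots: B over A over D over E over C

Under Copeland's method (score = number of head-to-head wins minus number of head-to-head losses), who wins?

E

Pairwise results:
  A vs B: B wins 20–18.
  A vs C: C wins 24–14.
  A vs D: A wins 23–15.
  A vs E: E wins 24–14.
  B vs C: B wins 20–18.
  B vs D: B wins 23–15.
  B vs E: E wins 28–10.
  C vs D: C wins 22–16.
  C vs E: E wins 35–3.
  D vs E: E wins 33–5.
Copeland scores (wins − losses):
  A: 1 − 3 = -2
  B: 3 − 1 = 2
  C: 2 − 2 = 0
  D: 0 − 4 = -4
  E: 4 − 0 = 4
E has the best Copeland score.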